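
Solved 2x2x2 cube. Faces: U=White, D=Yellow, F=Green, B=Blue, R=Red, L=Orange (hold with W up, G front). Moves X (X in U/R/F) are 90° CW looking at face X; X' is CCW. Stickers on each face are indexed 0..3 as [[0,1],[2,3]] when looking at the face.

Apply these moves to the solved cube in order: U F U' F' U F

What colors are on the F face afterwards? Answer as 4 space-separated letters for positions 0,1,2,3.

Answer: G B G R

Derivation:
After move 1 (U): U=WWWW F=RRGG R=BBRR B=OOBB L=GGOO
After move 2 (F): F=GRGR U=WWOG R=WBWR D=RBYY L=GYOY
After move 3 (U'): U=WGWO F=GYGR R=GRWR B=WBBB L=OOOY
After move 4 (F'): F=YRGG U=WGGW R=BRRR D=OYYY L=OOOW
After move 5 (U): U=GWWG F=BRGG R=WBRR B=OOBB L=YROW
After move 6 (F): F=GBGR U=GWWR R=WBGR D=RWYY L=YOOY
Query: F face = GBGR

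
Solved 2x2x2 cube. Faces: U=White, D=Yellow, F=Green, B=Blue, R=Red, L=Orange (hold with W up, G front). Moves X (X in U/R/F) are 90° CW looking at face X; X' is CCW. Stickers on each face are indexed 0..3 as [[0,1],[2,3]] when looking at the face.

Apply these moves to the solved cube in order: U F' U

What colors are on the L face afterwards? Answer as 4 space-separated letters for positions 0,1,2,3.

After move 1 (U): U=WWWW F=RRGG R=BBRR B=OOBB L=GGOO
After move 2 (F'): F=RGRG U=WWBR R=YBYR D=GOYY L=GWOW
After move 3 (U): U=BWRW F=YBRG R=OOYR B=GWBB L=RGOW
Query: L face = RGOW

Answer: R G O W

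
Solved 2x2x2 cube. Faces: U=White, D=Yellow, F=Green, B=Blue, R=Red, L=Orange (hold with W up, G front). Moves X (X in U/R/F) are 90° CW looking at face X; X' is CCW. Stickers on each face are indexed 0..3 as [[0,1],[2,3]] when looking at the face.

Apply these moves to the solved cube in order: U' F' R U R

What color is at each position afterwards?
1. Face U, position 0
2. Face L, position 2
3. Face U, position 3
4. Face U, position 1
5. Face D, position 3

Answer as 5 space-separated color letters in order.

After move 1 (U'): U=WWWW F=OOGG R=GGRR B=RRBB L=BBOO
After move 2 (F'): F=OGOG U=WWGR R=YGYR D=BOYY L=BWOW
After move 3 (R): R=YYRG U=WGGG F=OOOY D=BBYR B=RRWB
After move 4 (U): U=GWGG F=YYOY R=RRRG B=BWWB L=OOOW
After move 5 (R): R=RRGR U=GYGY F=YBOR D=BWYB B=GWWB
Query 1: U[0] = G
Query 2: L[2] = O
Query 3: U[3] = Y
Query 4: U[1] = Y
Query 5: D[3] = B

Answer: G O Y Y B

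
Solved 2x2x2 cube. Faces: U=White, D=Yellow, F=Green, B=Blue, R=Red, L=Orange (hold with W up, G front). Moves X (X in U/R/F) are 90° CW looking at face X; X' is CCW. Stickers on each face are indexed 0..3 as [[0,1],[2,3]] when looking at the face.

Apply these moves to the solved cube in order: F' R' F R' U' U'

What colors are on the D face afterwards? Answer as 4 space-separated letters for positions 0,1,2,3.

Answer: Y G Y W

Derivation:
After move 1 (F'): F=GGGG U=WWRR R=YRYR D=OOYY L=OWOW
After move 2 (R'): R=RRYY U=WBRB F=GWGR D=OGYG B=YBOB
After move 3 (F): F=GGRW U=WBWW R=RRBY D=YRYG L=OOOG
After move 4 (R'): R=RYRB U=WOWY F=GBRW D=YGYW B=GBRB
After move 5 (U'): U=OYWW F=OORW R=GBRB B=RYRB L=GBOG
After move 6 (U'): U=YWOW F=GBRW R=OORB B=GBRB L=RYOG
Query: D face = YGYW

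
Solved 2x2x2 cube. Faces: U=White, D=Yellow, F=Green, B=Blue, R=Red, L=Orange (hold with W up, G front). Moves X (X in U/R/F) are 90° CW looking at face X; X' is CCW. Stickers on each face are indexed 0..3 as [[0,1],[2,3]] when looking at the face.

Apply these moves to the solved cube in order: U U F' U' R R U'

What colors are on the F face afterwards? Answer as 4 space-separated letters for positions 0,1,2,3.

After move 1 (U): U=WWWW F=RRGG R=BBRR B=OOBB L=GGOO
After move 2 (U): U=WWWW F=BBGG R=OORR B=GGBB L=RROO
After move 3 (F'): F=BGBG U=WWOR R=YOYR D=ROYY L=RWOW
After move 4 (U'): U=WRWO F=RWBG R=BGYR B=YOBB L=GGOW
After move 5 (R): R=YBRG U=WWWG F=ROBY D=RBYY B=OORB
After move 6 (R): R=RYGB U=WOWY F=RBBY D=RRYO B=GOWB
After move 7 (U'): U=OYWW F=GGBY R=RBGB B=RYWB L=GOOW
Query: F face = GGBY

Answer: G G B Y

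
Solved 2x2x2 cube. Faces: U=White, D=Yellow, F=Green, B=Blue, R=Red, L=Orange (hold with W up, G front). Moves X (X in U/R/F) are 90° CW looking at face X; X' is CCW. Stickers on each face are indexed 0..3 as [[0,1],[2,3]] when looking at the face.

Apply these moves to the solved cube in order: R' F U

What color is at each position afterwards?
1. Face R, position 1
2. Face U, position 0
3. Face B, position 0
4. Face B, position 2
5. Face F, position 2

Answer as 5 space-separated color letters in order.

After move 1 (R'): R=RRRR U=WBWB F=GWGW D=YGYG B=YBYB
After move 2 (F): F=GGWW U=WBOO R=WRBR D=RRYG L=OYOG
After move 3 (U): U=OWOB F=WRWW R=YBBR B=OYYB L=GGOG
Query 1: R[1] = B
Query 2: U[0] = O
Query 3: B[0] = O
Query 4: B[2] = Y
Query 5: F[2] = W

Answer: B O O Y W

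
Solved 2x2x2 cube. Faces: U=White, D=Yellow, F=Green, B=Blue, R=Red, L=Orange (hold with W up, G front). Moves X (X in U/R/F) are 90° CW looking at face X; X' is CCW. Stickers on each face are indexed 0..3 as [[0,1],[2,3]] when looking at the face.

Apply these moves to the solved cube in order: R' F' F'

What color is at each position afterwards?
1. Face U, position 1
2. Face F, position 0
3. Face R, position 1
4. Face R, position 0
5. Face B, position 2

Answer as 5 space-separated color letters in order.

Answer: B W R O Y

Derivation:
After move 1 (R'): R=RRRR U=WBWB F=GWGW D=YGYG B=YBYB
After move 2 (F'): F=WWGG U=WBRR R=GRYR D=OOYG L=OBOW
After move 3 (F'): F=WGWG U=WBGY R=OROR D=BWYG L=OROR
Query 1: U[1] = B
Query 2: F[0] = W
Query 3: R[1] = R
Query 4: R[0] = O
Query 5: B[2] = Y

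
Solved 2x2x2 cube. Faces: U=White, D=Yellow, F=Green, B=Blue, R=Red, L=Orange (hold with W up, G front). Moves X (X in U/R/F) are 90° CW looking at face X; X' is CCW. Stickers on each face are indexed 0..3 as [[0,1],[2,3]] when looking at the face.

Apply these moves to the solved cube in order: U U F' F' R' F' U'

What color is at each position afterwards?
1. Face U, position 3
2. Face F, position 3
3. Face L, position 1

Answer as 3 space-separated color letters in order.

Answer: O B G

Derivation:
After move 1 (U): U=WWWW F=RRGG R=BBRR B=OOBB L=GGOO
After move 2 (U): U=WWWW F=BBGG R=OORR B=GGBB L=RROO
After move 3 (F'): F=BGBG U=WWOR R=YOYR D=ROYY L=RWOW
After move 4 (F'): F=GGBB U=WWYY R=OORR D=WWYY L=RROO
After move 5 (R'): R=OROR U=WBYG F=GWBY D=WGYB B=YGWB
After move 6 (F'): F=WYGB U=WBOO R=GRWR D=ROYB L=RGOY
After move 7 (U'): U=BOWO F=RGGB R=WYWR B=GRWB L=YGOY
Query 1: U[3] = O
Query 2: F[3] = B
Query 3: L[1] = G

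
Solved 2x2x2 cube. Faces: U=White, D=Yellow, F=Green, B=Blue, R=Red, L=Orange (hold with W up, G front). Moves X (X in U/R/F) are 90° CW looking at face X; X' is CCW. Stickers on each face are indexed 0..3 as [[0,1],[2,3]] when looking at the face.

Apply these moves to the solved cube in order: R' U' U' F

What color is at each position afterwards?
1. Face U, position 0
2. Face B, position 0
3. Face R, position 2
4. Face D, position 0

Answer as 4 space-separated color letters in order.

Answer: B G W R

Derivation:
After move 1 (R'): R=RRRR U=WBWB F=GWGW D=YGYG B=YBYB
After move 2 (U'): U=BBWW F=OOGW R=GWRR B=RRYB L=YBOO
After move 3 (U'): U=BWBW F=YBGW R=OORR B=GWYB L=RROO
After move 4 (F): F=GYWB U=BWOR R=BOWR D=ROYG L=RYOG
Query 1: U[0] = B
Query 2: B[0] = G
Query 3: R[2] = W
Query 4: D[0] = R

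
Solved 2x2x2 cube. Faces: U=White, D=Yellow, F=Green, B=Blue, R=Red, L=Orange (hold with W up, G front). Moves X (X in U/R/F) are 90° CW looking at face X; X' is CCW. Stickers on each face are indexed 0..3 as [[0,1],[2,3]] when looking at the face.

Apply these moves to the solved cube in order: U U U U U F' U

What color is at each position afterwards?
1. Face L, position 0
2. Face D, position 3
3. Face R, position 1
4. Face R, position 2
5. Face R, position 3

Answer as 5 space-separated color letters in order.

After move 1 (U): U=WWWW F=RRGG R=BBRR B=OOBB L=GGOO
After move 2 (U): U=WWWW F=BBGG R=OORR B=GGBB L=RROO
After move 3 (U): U=WWWW F=OOGG R=GGRR B=RRBB L=BBOO
After move 4 (U): U=WWWW F=GGGG R=RRRR B=BBBB L=OOOO
After move 5 (U): U=WWWW F=RRGG R=BBRR B=OOBB L=GGOO
After move 6 (F'): F=RGRG U=WWBR R=YBYR D=GOYY L=GWOW
After move 7 (U): U=BWRW F=YBRG R=OOYR B=GWBB L=RGOW
Query 1: L[0] = R
Query 2: D[3] = Y
Query 3: R[1] = O
Query 4: R[2] = Y
Query 5: R[3] = R

Answer: R Y O Y R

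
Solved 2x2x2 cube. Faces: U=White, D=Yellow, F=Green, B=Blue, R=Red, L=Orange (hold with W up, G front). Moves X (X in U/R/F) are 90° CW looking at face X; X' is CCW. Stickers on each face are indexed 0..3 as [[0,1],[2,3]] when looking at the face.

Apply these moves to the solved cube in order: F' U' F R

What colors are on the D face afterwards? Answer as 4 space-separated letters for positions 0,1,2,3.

Answer: Y B Y Y

Derivation:
After move 1 (F'): F=GGGG U=WWRR R=YRYR D=OOYY L=OWOW
After move 2 (U'): U=WRWR F=OWGG R=GGYR B=YRBB L=BBOW
After move 3 (F): F=GOGW U=WRWB R=WGRR D=YGYY L=BOOO
After move 4 (R): R=RWRG U=WOWW F=GGGY D=YBYY B=BRRB
Query: D face = YBYY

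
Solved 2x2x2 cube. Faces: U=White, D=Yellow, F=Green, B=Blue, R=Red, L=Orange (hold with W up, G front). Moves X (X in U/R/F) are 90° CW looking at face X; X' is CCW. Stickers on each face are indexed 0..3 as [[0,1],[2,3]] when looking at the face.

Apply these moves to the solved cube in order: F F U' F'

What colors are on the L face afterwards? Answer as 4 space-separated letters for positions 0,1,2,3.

After move 1 (F): F=GGGG U=WWOO R=WRWR D=RRYY L=OYOY
After move 2 (F): F=GGGG U=WWYY R=OROR D=WWYY L=OROR
After move 3 (U'): U=WYWY F=ORGG R=GGOR B=ORBB L=BBOR
After move 4 (F'): F=RGOG U=WYGO R=WGWR D=BRYY L=BYOW
Query: L face = BYOW

Answer: B Y O W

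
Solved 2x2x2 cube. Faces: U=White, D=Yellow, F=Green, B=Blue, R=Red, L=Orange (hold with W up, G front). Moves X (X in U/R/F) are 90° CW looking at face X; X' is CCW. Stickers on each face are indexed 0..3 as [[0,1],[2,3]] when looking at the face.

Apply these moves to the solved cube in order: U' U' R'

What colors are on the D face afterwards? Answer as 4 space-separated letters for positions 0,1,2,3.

After move 1 (U'): U=WWWW F=OOGG R=GGRR B=RRBB L=BBOO
After move 2 (U'): U=WWWW F=BBGG R=OORR B=GGBB L=RROO
After move 3 (R'): R=OROR U=WBWG F=BWGW D=YBYG B=YGYB
Query: D face = YBYG

Answer: Y B Y G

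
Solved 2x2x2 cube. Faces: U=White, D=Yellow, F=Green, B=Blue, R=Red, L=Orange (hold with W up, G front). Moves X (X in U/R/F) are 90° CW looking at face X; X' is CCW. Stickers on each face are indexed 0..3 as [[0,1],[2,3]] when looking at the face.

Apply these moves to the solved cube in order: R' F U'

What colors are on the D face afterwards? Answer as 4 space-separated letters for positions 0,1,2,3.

After move 1 (R'): R=RRRR U=WBWB F=GWGW D=YGYG B=YBYB
After move 2 (F): F=GGWW U=WBOO R=WRBR D=RRYG L=OYOG
After move 3 (U'): U=BOWO F=OYWW R=GGBR B=WRYB L=YBOG
Query: D face = RRYG

Answer: R R Y G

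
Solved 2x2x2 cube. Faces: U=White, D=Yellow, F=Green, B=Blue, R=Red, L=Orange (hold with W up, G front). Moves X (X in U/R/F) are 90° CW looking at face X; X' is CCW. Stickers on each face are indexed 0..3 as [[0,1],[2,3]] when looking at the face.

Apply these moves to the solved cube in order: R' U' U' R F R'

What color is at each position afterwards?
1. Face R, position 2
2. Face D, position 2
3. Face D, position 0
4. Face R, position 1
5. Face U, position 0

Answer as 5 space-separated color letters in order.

After move 1 (R'): R=RRRR U=WBWB F=GWGW D=YGYG B=YBYB
After move 2 (U'): U=BBWW F=OOGW R=GWRR B=RRYB L=YBOO
After move 3 (U'): U=BWBW F=YBGW R=OORR B=GWYB L=RROO
After move 4 (R): R=RORO U=BBBW F=YGGG D=YYYG B=WWWB
After move 5 (F): F=GYGG U=BBOR R=BOWO D=RRYG L=RYOY
After move 6 (R'): R=OOBW U=BWOW F=GBGR D=RYYG B=GWRB
Query 1: R[2] = B
Query 2: D[2] = Y
Query 3: D[0] = R
Query 4: R[1] = O
Query 5: U[0] = B

Answer: B Y R O B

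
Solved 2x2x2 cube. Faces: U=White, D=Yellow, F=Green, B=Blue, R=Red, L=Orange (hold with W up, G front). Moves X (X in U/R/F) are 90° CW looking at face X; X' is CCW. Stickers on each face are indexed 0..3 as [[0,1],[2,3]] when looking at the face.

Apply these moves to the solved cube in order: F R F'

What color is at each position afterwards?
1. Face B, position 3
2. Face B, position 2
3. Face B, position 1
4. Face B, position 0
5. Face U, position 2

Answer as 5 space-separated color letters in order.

Answer: B W B O W

Derivation:
After move 1 (F): F=GGGG U=WWOO R=WRWR D=RRYY L=OYOY
After move 2 (R): R=WWRR U=WGOG F=GRGY D=RBYB B=OBWB
After move 3 (F'): F=RYGG U=WGWR R=BWRR D=YYYB L=OGOO
Query 1: B[3] = B
Query 2: B[2] = W
Query 3: B[1] = B
Query 4: B[0] = O
Query 5: U[2] = W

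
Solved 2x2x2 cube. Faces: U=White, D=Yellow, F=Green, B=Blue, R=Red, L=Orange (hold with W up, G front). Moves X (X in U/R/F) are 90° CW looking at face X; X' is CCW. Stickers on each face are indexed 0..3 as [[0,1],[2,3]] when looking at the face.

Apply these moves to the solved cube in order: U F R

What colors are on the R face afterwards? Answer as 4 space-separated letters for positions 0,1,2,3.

Answer: W W R B

Derivation:
After move 1 (U): U=WWWW F=RRGG R=BBRR B=OOBB L=GGOO
After move 2 (F): F=GRGR U=WWOG R=WBWR D=RBYY L=GYOY
After move 3 (R): R=WWRB U=WROR F=GBGY D=RBYO B=GOWB
Query: R face = WWRB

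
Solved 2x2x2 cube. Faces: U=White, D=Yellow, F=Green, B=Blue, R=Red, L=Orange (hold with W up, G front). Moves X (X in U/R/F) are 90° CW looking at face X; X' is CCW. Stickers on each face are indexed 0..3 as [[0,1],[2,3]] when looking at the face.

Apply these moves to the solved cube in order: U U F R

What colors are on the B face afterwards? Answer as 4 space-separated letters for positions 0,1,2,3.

Answer: R G W B

Derivation:
After move 1 (U): U=WWWW F=RRGG R=BBRR B=OOBB L=GGOO
After move 2 (U): U=WWWW F=BBGG R=OORR B=GGBB L=RROO
After move 3 (F): F=GBGB U=WWOR R=WOWR D=ROYY L=RYOY
After move 4 (R): R=WWRO U=WBOB F=GOGY D=RBYG B=RGWB
Query: B face = RGWB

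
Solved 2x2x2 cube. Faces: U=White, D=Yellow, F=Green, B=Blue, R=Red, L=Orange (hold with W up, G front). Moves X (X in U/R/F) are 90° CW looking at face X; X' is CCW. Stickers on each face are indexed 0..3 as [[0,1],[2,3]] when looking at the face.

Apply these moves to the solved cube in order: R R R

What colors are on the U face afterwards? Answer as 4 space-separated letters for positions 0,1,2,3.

After move 1 (R): R=RRRR U=WGWG F=GYGY D=YBYB B=WBWB
After move 2 (R): R=RRRR U=WYWY F=GBGB D=YWYW B=GBGB
After move 3 (R): R=RRRR U=WBWB F=GWGW D=YGYG B=YBYB
Query: U face = WBWB

Answer: W B W B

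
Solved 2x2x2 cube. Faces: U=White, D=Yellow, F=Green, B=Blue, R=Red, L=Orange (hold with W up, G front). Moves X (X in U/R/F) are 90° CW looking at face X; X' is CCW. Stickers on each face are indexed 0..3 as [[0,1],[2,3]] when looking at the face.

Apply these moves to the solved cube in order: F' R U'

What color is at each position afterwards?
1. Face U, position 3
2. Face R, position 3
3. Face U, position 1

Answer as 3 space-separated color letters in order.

After move 1 (F'): F=GGGG U=WWRR R=YRYR D=OOYY L=OWOW
After move 2 (R): R=YYRR U=WGRG F=GOGY D=OBYB B=RBWB
After move 3 (U'): U=GGWR F=OWGY R=GORR B=YYWB L=RBOW
Query 1: U[3] = R
Query 2: R[3] = R
Query 3: U[1] = G

Answer: R R G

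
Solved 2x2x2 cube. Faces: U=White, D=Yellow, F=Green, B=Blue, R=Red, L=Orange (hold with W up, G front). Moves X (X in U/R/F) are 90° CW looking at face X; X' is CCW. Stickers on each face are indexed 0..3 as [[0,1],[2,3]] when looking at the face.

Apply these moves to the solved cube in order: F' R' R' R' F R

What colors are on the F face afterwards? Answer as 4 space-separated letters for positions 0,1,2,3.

Answer: G Y Y B

Derivation:
After move 1 (F'): F=GGGG U=WWRR R=YRYR D=OOYY L=OWOW
After move 2 (R'): R=RRYY U=WBRB F=GWGR D=OGYG B=YBOB
After move 3 (R'): R=RYRY U=WORY F=GBGB D=OWYR B=GBGB
After move 4 (R'): R=YYRR U=WGRG F=GOGY D=OBYB B=RBWB
After move 5 (F): F=GGYO U=WGWW R=RYGR D=RYYB L=OOOB
After move 6 (R): R=GRRY U=WGWO F=GYYB D=RWYR B=WBGB
Query: F face = GYYB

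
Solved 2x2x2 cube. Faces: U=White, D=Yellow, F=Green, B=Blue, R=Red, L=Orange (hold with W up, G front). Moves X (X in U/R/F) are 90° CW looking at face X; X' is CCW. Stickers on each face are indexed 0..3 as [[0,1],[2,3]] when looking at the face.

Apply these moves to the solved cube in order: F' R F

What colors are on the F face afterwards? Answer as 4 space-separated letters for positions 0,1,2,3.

After move 1 (F'): F=GGGG U=WWRR R=YRYR D=OOYY L=OWOW
After move 2 (R): R=YYRR U=WGRG F=GOGY D=OBYB B=RBWB
After move 3 (F): F=GGYO U=WGWW R=RYGR D=RYYB L=OOOB
Query: F face = GGYO

Answer: G G Y O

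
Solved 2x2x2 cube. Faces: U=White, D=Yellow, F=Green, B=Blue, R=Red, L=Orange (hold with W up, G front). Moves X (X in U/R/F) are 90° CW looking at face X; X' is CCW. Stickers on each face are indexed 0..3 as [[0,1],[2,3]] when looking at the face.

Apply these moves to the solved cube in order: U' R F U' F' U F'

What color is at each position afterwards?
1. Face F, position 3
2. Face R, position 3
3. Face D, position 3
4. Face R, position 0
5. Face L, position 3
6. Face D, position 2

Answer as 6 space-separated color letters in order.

After move 1 (U'): U=WWWW F=OOGG R=GGRR B=RRBB L=BBOO
After move 2 (R): R=RGRG U=WOWG F=OYGY D=YBYR B=WRWB
After move 3 (F): F=GOYY U=WOOB R=WGGG D=RRYR L=BYOB
After move 4 (U'): U=OBWO F=BYYY R=GOGG B=WGWB L=WROB
After move 5 (F'): F=YYBY U=OBGG R=RORG D=RBYR L=WOOW
After move 6 (U): U=GOGB F=ROBY R=WGRG B=WOWB L=YYOW
After move 7 (F'): F=OYRB U=GOWR R=BGRG D=YWYR L=YBOG
Query 1: F[3] = B
Query 2: R[3] = G
Query 3: D[3] = R
Query 4: R[0] = B
Query 5: L[3] = G
Query 6: D[2] = Y

Answer: B G R B G Y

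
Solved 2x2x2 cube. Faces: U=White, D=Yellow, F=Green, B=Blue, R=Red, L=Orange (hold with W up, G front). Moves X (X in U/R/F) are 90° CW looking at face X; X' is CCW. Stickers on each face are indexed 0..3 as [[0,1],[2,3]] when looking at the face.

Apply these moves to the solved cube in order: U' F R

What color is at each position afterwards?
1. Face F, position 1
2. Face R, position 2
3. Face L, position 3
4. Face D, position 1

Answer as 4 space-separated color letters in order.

Answer: G R Y B

Derivation:
After move 1 (U'): U=WWWW F=OOGG R=GGRR B=RRBB L=BBOO
After move 2 (F): F=GOGO U=WWOB R=WGWR D=RGYY L=BYOY
After move 3 (R): R=WWRG U=WOOO F=GGGY D=RBYR B=BRWB
Query 1: F[1] = G
Query 2: R[2] = R
Query 3: L[3] = Y
Query 4: D[1] = B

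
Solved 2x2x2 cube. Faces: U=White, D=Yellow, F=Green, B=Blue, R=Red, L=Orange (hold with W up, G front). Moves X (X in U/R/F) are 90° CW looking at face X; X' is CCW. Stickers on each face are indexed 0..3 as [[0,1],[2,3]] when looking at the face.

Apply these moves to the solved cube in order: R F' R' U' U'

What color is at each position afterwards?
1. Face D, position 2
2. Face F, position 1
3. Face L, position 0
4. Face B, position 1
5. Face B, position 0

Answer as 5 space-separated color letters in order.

After move 1 (R): R=RRRR U=WGWG F=GYGY D=YBYB B=WBWB
After move 2 (F'): F=YYGG U=WGRR R=BRYR D=OOYB L=OGOW
After move 3 (R'): R=RRBY U=WWRW F=YGGR D=OYYG B=BBOB
After move 4 (U'): U=WWWR F=OGGR R=YGBY B=RROB L=BBOW
After move 5 (U'): U=WRWW F=BBGR R=OGBY B=YGOB L=RROW
Query 1: D[2] = Y
Query 2: F[1] = B
Query 3: L[0] = R
Query 4: B[1] = G
Query 5: B[0] = Y

Answer: Y B R G Y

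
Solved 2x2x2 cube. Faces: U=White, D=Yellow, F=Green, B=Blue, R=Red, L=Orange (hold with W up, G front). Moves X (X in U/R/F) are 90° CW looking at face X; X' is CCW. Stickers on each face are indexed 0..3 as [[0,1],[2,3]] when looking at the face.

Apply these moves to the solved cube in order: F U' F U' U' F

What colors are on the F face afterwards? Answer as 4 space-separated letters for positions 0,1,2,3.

After move 1 (F): F=GGGG U=WWOO R=WRWR D=RRYY L=OYOY
After move 2 (U'): U=WOWO F=OYGG R=GGWR B=WRBB L=BBOY
After move 3 (F): F=GOGY U=WOYB R=WGOR D=WGYY L=BROR
After move 4 (U'): U=OBWY F=BRGY R=GOOR B=WGBB L=WROR
After move 5 (U'): U=BYOW F=WRGY R=BROR B=GOBB L=WGOR
After move 6 (F): F=GWYR U=BYRG R=ORWR D=OBYY L=WWOG
Query: F face = GWYR

Answer: G W Y R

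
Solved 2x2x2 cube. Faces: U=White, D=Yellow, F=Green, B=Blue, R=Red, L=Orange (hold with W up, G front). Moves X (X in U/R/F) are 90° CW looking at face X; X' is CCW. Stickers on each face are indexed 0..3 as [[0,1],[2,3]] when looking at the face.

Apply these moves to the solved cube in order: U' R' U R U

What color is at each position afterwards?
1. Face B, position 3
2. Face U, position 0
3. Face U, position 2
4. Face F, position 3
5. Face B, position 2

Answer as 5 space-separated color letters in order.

Answer: B R W G W

Derivation:
After move 1 (U'): U=WWWW F=OOGG R=GGRR B=RRBB L=BBOO
After move 2 (R'): R=GRGR U=WBWR F=OWGW D=YOYG B=YRYB
After move 3 (U): U=WWRB F=GRGW R=YRGR B=BBYB L=OWOO
After move 4 (R): R=GYRR U=WRRW F=GOGG D=YYYB B=BBWB
After move 5 (U): U=RWWR F=GYGG R=BBRR B=OWWB L=GOOO
Query 1: B[3] = B
Query 2: U[0] = R
Query 3: U[2] = W
Query 4: F[3] = G
Query 5: B[2] = W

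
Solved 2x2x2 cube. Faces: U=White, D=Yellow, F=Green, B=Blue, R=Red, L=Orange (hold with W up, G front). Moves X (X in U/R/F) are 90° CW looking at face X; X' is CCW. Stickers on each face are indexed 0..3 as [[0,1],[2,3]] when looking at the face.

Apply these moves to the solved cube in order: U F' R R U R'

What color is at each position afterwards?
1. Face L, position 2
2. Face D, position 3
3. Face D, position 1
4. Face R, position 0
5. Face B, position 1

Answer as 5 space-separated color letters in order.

Answer: O O Y O W

Derivation:
After move 1 (U): U=WWWW F=RRGG R=BBRR B=OOBB L=GGOO
After move 2 (F'): F=RGRG U=WWBR R=YBYR D=GOYY L=GWOW
After move 3 (R): R=YYRB U=WGBG F=RORY D=GBYO B=ROWB
After move 4 (R): R=RYBY U=WOBY F=RBRO D=GWYR B=GOGB
After move 5 (U): U=BWYO F=RYRO R=GOBY B=GWGB L=RBOW
After move 6 (R'): R=OYGB U=BGYG F=RWRO D=GYYO B=RWWB
Query 1: L[2] = O
Query 2: D[3] = O
Query 3: D[1] = Y
Query 4: R[0] = O
Query 5: B[1] = W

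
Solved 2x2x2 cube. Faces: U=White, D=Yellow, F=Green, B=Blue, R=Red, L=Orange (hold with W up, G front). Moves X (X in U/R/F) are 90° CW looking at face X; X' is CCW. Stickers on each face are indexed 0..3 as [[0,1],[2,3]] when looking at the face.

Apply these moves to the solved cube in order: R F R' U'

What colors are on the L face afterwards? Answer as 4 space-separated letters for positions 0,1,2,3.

Answer: B B O B

Derivation:
After move 1 (R): R=RRRR U=WGWG F=GYGY D=YBYB B=WBWB
After move 2 (F): F=GGYY U=WGOO R=WRGR D=RRYB L=OYOB
After move 3 (R'): R=RRWG U=WWOW F=GGYO D=RGYY B=BBRB
After move 4 (U'): U=WWWO F=OYYO R=GGWG B=RRRB L=BBOB
Query: L face = BBOB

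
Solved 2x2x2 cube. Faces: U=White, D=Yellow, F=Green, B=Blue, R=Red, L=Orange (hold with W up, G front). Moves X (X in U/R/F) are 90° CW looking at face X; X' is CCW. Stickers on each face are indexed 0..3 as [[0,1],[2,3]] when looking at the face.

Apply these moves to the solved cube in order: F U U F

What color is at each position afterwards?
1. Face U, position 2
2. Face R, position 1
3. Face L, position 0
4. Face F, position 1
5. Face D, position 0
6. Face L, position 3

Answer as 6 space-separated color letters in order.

After move 1 (F): F=GGGG U=WWOO R=WRWR D=RRYY L=OYOY
After move 2 (U): U=OWOW F=WRGG R=BBWR B=OYBB L=GGOY
After move 3 (U): U=OOWW F=BBGG R=OYWR B=GGBB L=WROY
After move 4 (F): F=GBGB U=OOYR R=WYWR D=WOYY L=WROR
Query 1: U[2] = Y
Query 2: R[1] = Y
Query 3: L[0] = W
Query 4: F[1] = B
Query 5: D[0] = W
Query 6: L[3] = R

Answer: Y Y W B W R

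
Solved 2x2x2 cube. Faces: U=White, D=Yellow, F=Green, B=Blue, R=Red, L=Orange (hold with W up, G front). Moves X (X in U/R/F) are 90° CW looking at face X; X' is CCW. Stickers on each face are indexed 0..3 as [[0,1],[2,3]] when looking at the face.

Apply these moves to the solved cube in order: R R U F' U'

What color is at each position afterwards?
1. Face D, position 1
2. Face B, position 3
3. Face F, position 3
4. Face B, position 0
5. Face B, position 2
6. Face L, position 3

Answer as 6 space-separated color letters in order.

Answer: O B G W G Y

Derivation:
After move 1 (R): R=RRRR U=WGWG F=GYGY D=YBYB B=WBWB
After move 2 (R): R=RRRR U=WYWY F=GBGB D=YWYW B=GBGB
After move 3 (U): U=WWYY F=RRGB R=GBRR B=OOGB L=GBOO
After move 4 (F'): F=RBRG U=WWGR R=WBYR D=BOYW L=GYOY
After move 5 (U'): U=WRWG F=GYRG R=RBYR B=WBGB L=OOOY
Query 1: D[1] = O
Query 2: B[3] = B
Query 3: F[3] = G
Query 4: B[0] = W
Query 5: B[2] = G
Query 6: L[3] = Y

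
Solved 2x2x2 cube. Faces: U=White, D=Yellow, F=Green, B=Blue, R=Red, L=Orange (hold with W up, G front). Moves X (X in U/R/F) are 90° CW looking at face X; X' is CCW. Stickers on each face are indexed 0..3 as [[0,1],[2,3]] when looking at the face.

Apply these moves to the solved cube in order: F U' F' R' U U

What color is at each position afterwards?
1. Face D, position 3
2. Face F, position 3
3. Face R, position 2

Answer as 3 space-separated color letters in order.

After move 1 (F): F=GGGG U=WWOO R=WRWR D=RRYY L=OYOY
After move 2 (U'): U=WOWO F=OYGG R=GGWR B=WRBB L=BBOY
After move 3 (F'): F=YGOG U=WOGW R=RGRR D=BYYY L=BOOW
After move 4 (R'): R=GRRR U=WBGW F=YOOW D=BGYG B=YRYB
After move 5 (U): U=GWWB F=GROW R=YRRR B=BOYB L=YOOW
After move 6 (U): U=WGBW F=YROW R=BORR B=YOYB L=GROW
Query 1: D[3] = G
Query 2: F[3] = W
Query 3: R[2] = R

Answer: G W R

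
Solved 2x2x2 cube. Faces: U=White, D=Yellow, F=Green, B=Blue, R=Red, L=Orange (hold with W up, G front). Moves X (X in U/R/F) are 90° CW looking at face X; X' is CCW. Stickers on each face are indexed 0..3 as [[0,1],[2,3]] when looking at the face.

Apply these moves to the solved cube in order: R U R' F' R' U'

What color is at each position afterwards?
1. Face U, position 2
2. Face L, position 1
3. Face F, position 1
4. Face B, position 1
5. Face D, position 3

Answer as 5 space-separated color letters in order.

Answer: W O O R G

Derivation:
After move 1 (R): R=RRRR U=WGWG F=GYGY D=YBYB B=WBWB
After move 2 (U): U=WWGG F=RRGY R=WBRR B=OOWB L=GYOO
After move 3 (R'): R=BRWR U=WWGO F=RWGG D=YRYY B=BOBB
After move 4 (F'): F=WGRG U=WWBW R=RRYR D=YOYY L=GOOG
After move 5 (R'): R=RRRY U=WBBB F=WWRW D=YGYG B=YOOB
After move 6 (U'): U=BBWB F=GORW R=WWRY B=RROB L=YOOG
Query 1: U[2] = W
Query 2: L[1] = O
Query 3: F[1] = O
Query 4: B[1] = R
Query 5: D[3] = G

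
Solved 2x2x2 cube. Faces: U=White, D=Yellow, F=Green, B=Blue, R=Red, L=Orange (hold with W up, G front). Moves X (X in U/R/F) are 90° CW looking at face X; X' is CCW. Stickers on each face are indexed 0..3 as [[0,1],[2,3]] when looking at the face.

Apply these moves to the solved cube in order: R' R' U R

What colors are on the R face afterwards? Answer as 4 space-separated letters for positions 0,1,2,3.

Answer: R G R B

Derivation:
After move 1 (R'): R=RRRR U=WBWB F=GWGW D=YGYG B=YBYB
After move 2 (R'): R=RRRR U=WYWY F=GBGB D=YWYW B=GBGB
After move 3 (U): U=WWYY F=RRGB R=GBRR B=OOGB L=GBOO
After move 4 (R): R=RGRB U=WRYB F=RWGW D=YGYO B=YOWB
Query: R face = RGRB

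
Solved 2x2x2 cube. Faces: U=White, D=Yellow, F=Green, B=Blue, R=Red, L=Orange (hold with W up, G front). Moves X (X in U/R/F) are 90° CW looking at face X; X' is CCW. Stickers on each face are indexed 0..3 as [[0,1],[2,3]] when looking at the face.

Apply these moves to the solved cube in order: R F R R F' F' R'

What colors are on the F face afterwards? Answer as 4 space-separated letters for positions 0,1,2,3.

After move 1 (R): R=RRRR U=WGWG F=GYGY D=YBYB B=WBWB
After move 2 (F): F=GGYY U=WGOO R=WRGR D=RRYB L=OYOB
After move 3 (R): R=GWRR U=WGOY F=GRYB D=RWYW B=OBGB
After move 4 (R): R=RGRW U=WROB F=GWYW D=RGYO B=YBGB
After move 5 (F'): F=WWGY U=WRRR R=GGRW D=YBYO L=OBOO
After move 6 (F'): F=WYWG U=WRGR R=BGYW D=BOYO L=OROR
After move 7 (R'): R=GWBY U=WGGY F=WRWR D=BYYG B=OBOB
Query: F face = WRWR

Answer: W R W R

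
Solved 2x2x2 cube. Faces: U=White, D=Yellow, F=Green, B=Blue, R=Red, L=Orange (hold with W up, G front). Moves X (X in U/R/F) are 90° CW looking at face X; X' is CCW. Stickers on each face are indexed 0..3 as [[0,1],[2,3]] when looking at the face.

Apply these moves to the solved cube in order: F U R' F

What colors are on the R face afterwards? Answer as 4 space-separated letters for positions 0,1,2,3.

Answer: O R O W

Derivation:
After move 1 (F): F=GGGG U=WWOO R=WRWR D=RRYY L=OYOY
After move 2 (U): U=OWOW F=WRGG R=BBWR B=OYBB L=GGOY
After move 3 (R'): R=BRBW U=OBOO F=WWGW D=RRYG B=YYRB
After move 4 (F): F=GWWW U=OBYG R=OROW D=BBYG L=GROR
Query: R face = OROW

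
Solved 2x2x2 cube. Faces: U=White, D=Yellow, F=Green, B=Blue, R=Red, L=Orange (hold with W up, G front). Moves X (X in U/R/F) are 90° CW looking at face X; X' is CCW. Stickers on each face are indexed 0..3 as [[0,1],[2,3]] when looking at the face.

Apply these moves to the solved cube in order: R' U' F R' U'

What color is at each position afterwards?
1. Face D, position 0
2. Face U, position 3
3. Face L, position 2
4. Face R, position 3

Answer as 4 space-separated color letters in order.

Answer: R O O W

Derivation:
After move 1 (R'): R=RRRR U=WBWB F=GWGW D=YGYG B=YBYB
After move 2 (U'): U=BBWW F=OOGW R=GWRR B=RRYB L=YBOO
After move 3 (F): F=GOWO U=BBOB R=WWWR D=RGYG L=YYOG
After move 4 (R'): R=WRWW U=BYOR F=GBWB D=ROYO B=GRGB
After move 5 (U'): U=YRBO F=YYWB R=GBWW B=WRGB L=GROG
Query 1: D[0] = R
Query 2: U[3] = O
Query 3: L[2] = O
Query 4: R[3] = W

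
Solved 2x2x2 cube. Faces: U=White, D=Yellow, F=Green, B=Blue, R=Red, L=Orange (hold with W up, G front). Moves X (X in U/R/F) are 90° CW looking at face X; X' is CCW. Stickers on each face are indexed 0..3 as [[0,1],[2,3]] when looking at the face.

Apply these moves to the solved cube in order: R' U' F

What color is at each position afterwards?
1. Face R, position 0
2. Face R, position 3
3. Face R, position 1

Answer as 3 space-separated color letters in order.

After move 1 (R'): R=RRRR U=WBWB F=GWGW D=YGYG B=YBYB
After move 2 (U'): U=BBWW F=OOGW R=GWRR B=RRYB L=YBOO
After move 3 (F): F=GOWO U=BBOB R=WWWR D=RGYG L=YYOG
Query 1: R[0] = W
Query 2: R[3] = R
Query 3: R[1] = W

Answer: W R W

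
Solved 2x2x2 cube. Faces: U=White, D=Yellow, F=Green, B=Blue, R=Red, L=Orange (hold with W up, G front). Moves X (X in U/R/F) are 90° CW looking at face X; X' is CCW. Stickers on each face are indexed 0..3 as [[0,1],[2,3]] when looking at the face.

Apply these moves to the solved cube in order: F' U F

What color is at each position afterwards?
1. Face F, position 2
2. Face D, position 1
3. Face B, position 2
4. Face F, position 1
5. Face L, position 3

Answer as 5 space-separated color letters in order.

Answer: G B B Y O

Derivation:
After move 1 (F'): F=GGGG U=WWRR R=YRYR D=OOYY L=OWOW
After move 2 (U): U=RWRW F=YRGG R=BBYR B=OWBB L=GGOW
After move 3 (F): F=GYGR U=RWWG R=RBWR D=YBYY L=GOOO
Query 1: F[2] = G
Query 2: D[1] = B
Query 3: B[2] = B
Query 4: F[1] = Y
Query 5: L[3] = O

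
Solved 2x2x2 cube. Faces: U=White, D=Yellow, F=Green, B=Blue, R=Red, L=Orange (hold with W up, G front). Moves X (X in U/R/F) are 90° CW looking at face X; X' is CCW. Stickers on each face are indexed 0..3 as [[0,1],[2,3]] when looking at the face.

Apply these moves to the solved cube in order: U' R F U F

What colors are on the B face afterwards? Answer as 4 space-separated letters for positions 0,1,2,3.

After move 1 (U'): U=WWWW F=OOGG R=GGRR B=RRBB L=BBOO
After move 2 (R): R=RGRG U=WOWG F=OYGY D=YBYR B=WRWB
After move 3 (F): F=GOYY U=WOOB R=WGGG D=RRYR L=BYOB
After move 4 (U): U=OWBO F=WGYY R=WRGG B=BYWB L=GOOB
After move 5 (F): F=YWYG U=OWBO R=BROG D=GWYR L=GROR
Query: B face = BYWB

Answer: B Y W B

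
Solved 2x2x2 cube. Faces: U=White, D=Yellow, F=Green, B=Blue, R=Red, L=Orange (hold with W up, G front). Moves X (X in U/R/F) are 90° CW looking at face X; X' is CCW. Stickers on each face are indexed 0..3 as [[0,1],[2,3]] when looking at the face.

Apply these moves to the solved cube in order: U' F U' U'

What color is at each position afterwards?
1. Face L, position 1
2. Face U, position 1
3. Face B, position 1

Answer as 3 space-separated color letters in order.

After move 1 (U'): U=WWWW F=OOGG R=GGRR B=RRBB L=BBOO
After move 2 (F): F=GOGO U=WWOB R=WGWR D=RGYY L=BYOY
After move 3 (U'): U=WBWO F=BYGO R=GOWR B=WGBB L=RROY
After move 4 (U'): U=BOWW F=RRGO R=BYWR B=GOBB L=WGOY
Query 1: L[1] = G
Query 2: U[1] = O
Query 3: B[1] = O

Answer: G O O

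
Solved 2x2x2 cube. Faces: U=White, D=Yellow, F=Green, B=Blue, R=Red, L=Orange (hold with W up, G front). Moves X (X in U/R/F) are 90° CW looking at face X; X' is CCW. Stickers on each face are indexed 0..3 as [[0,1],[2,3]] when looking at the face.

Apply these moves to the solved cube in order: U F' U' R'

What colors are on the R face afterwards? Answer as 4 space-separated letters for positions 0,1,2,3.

After move 1 (U): U=WWWW F=RRGG R=BBRR B=OOBB L=GGOO
After move 2 (F'): F=RGRG U=WWBR R=YBYR D=GOYY L=GWOW
After move 3 (U'): U=WRWB F=GWRG R=RGYR B=YBBB L=OOOW
After move 4 (R'): R=GRRY U=WBWY F=GRRB D=GWYG B=YBOB
Query: R face = GRRY

Answer: G R R Y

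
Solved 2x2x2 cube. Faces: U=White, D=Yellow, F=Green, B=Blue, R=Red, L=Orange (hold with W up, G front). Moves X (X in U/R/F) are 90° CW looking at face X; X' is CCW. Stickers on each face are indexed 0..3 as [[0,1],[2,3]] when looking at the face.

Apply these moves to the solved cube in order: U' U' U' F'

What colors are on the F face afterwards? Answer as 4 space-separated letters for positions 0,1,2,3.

Answer: R G R G

Derivation:
After move 1 (U'): U=WWWW F=OOGG R=GGRR B=RRBB L=BBOO
After move 2 (U'): U=WWWW F=BBGG R=OORR B=GGBB L=RROO
After move 3 (U'): U=WWWW F=RRGG R=BBRR B=OOBB L=GGOO
After move 4 (F'): F=RGRG U=WWBR R=YBYR D=GOYY L=GWOW
Query: F face = RGRG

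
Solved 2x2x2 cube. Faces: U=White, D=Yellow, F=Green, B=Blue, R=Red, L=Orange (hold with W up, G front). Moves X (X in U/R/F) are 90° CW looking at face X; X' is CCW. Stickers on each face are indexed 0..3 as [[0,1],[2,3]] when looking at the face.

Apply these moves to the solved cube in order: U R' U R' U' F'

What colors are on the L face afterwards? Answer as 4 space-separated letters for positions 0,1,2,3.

After move 1 (U): U=WWWW F=RRGG R=BBRR B=OOBB L=GGOO
After move 2 (R'): R=BRBR U=WBWO F=RWGW D=YRYG B=YOYB
After move 3 (U): U=WWOB F=BRGW R=YOBR B=GGYB L=RWOO
After move 4 (R'): R=ORYB U=WYOG F=BWGB D=YRYW B=GGRB
After move 5 (U'): U=YGWO F=RWGB R=BWYB B=ORRB L=GGOO
After move 6 (F'): F=WBRG U=YGBY R=RWYB D=GOYW L=GOOW
Query: L face = GOOW

Answer: G O O W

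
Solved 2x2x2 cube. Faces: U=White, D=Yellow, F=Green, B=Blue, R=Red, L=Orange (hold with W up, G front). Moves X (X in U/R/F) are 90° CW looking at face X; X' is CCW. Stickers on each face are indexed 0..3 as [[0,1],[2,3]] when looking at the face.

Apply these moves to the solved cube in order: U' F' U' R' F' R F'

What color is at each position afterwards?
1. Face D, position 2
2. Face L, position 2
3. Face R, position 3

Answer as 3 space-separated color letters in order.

Answer: Y O R

Derivation:
After move 1 (U'): U=WWWW F=OOGG R=GGRR B=RRBB L=BBOO
After move 2 (F'): F=OGOG U=WWGR R=YGYR D=BOYY L=BWOW
After move 3 (U'): U=WRWG F=BWOG R=OGYR B=YGBB L=RROW
After move 4 (R'): R=GROY U=WBWY F=BROG D=BWYG B=YGOB
After move 5 (F'): F=RGBO U=WBGO R=WRBY D=RWYG L=RYOW
After move 6 (R): R=BWYR U=WGGO F=RWBG D=ROYY B=OGBB
After move 7 (F'): F=WGRB U=WGBY R=OWRR D=YWYY L=ROOG
Query 1: D[2] = Y
Query 2: L[2] = O
Query 3: R[3] = R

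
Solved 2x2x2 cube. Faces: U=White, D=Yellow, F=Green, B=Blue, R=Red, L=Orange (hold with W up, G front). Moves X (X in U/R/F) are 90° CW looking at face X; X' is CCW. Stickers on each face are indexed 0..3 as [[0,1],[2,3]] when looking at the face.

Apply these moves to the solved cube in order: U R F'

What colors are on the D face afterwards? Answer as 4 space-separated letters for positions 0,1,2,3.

After move 1 (U): U=WWWW F=RRGG R=BBRR B=OOBB L=GGOO
After move 2 (R): R=RBRB U=WRWG F=RYGY D=YBYO B=WOWB
After move 3 (F'): F=YYRG U=WRRR R=BBYB D=GOYO L=GGOW
Query: D face = GOYO

Answer: G O Y O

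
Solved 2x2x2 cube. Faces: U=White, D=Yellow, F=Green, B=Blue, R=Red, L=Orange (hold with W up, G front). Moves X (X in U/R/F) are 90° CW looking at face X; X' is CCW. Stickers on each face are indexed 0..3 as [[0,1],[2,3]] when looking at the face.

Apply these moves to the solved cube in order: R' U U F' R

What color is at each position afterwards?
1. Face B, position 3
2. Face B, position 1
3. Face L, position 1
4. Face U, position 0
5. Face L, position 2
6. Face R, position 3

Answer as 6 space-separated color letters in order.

After move 1 (R'): R=RRRR U=WBWB F=GWGW D=YGYG B=YBYB
After move 2 (U): U=WWBB F=RRGW R=YBRR B=OOYB L=GWOO
After move 3 (U): U=BWBW F=YBGW R=OORR B=GWYB L=RROO
After move 4 (F'): F=BWYG U=BWOR R=GOYR D=ROYG L=RWOB
After move 5 (R): R=YGRO U=BWOG F=BOYG D=RYYG B=RWWB
Query 1: B[3] = B
Query 2: B[1] = W
Query 3: L[1] = W
Query 4: U[0] = B
Query 5: L[2] = O
Query 6: R[3] = O

Answer: B W W B O O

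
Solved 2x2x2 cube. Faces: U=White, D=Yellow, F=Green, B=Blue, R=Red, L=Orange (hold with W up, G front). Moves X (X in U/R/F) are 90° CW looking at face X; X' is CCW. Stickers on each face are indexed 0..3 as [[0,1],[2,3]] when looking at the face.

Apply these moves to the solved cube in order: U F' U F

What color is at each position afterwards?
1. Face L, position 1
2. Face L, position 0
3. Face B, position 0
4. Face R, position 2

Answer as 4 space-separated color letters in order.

Answer: G R G W

Derivation:
After move 1 (U): U=WWWW F=RRGG R=BBRR B=OOBB L=GGOO
After move 2 (F'): F=RGRG U=WWBR R=YBYR D=GOYY L=GWOW
After move 3 (U): U=BWRW F=YBRG R=OOYR B=GWBB L=RGOW
After move 4 (F): F=RYGB U=BWWG R=ROWR D=YOYY L=RGOO
Query 1: L[1] = G
Query 2: L[0] = R
Query 3: B[0] = G
Query 4: R[2] = W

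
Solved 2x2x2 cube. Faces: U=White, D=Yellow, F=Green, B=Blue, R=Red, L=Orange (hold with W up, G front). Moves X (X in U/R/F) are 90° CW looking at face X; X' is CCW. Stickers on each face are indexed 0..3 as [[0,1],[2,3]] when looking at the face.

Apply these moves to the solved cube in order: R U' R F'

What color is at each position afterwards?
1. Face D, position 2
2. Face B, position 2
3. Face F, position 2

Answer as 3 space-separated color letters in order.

Answer: Y G O

Derivation:
After move 1 (R): R=RRRR U=WGWG F=GYGY D=YBYB B=WBWB
After move 2 (U'): U=GGWW F=OOGY R=GYRR B=RRWB L=WBOO
After move 3 (R): R=RGRY U=GOWY F=OBGB D=YWYR B=WRGB
After move 4 (F'): F=BBOG U=GORR R=WGYY D=BOYR L=WYOW
Query 1: D[2] = Y
Query 2: B[2] = G
Query 3: F[2] = O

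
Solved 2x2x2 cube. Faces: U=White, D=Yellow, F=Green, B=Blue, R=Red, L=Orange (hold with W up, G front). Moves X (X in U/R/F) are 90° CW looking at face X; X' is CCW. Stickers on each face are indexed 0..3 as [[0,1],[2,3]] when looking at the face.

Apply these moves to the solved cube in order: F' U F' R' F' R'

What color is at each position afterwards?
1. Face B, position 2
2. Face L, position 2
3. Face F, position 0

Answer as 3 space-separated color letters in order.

After move 1 (F'): F=GGGG U=WWRR R=YRYR D=OOYY L=OWOW
After move 2 (U): U=RWRW F=YRGG R=BBYR B=OWBB L=GGOW
After move 3 (F'): F=RGYG U=RWBY R=OBOR D=GWYY L=GWOR
After move 4 (R'): R=BROO U=RBBO F=RWYY D=GGYG B=YWWB
After move 5 (F'): F=WYRY U=RBBO R=GRGO D=WRYG L=GOOB
After move 6 (R'): R=ROGG U=RWBY F=WBRO D=WYYY B=GWRB
Query 1: B[2] = R
Query 2: L[2] = O
Query 3: F[0] = W

Answer: R O W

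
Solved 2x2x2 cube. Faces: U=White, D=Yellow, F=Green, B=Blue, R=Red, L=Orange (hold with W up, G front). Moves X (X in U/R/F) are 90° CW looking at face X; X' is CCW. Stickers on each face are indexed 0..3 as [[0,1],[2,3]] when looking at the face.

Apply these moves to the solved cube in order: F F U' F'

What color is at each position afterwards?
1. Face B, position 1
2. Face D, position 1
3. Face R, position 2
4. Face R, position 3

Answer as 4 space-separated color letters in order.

Answer: R R W R

Derivation:
After move 1 (F): F=GGGG U=WWOO R=WRWR D=RRYY L=OYOY
After move 2 (F): F=GGGG U=WWYY R=OROR D=WWYY L=OROR
After move 3 (U'): U=WYWY F=ORGG R=GGOR B=ORBB L=BBOR
After move 4 (F'): F=RGOG U=WYGO R=WGWR D=BRYY L=BYOW
Query 1: B[1] = R
Query 2: D[1] = R
Query 3: R[2] = W
Query 4: R[3] = R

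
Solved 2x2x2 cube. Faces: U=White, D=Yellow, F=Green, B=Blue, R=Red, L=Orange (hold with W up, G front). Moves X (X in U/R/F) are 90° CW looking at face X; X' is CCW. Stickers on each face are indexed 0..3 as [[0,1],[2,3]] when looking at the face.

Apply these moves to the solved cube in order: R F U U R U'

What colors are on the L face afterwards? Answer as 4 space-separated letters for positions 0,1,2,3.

After move 1 (R): R=RRRR U=WGWG F=GYGY D=YBYB B=WBWB
After move 2 (F): F=GGYY U=WGOO R=WRGR D=RRYB L=OYOB
After move 3 (U): U=OWOG F=WRYY R=WBGR B=OYWB L=GGOB
After move 4 (U): U=OOGW F=WBYY R=OYGR B=GGWB L=WROB
After move 5 (R): R=GORY U=OBGY F=WRYB D=RWYG B=WGOB
After move 6 (U'): U=BYOG F=WRYB R=WRRY B=GOOB L=WGOB
Query: L face = WGOB

Answer: W G O B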